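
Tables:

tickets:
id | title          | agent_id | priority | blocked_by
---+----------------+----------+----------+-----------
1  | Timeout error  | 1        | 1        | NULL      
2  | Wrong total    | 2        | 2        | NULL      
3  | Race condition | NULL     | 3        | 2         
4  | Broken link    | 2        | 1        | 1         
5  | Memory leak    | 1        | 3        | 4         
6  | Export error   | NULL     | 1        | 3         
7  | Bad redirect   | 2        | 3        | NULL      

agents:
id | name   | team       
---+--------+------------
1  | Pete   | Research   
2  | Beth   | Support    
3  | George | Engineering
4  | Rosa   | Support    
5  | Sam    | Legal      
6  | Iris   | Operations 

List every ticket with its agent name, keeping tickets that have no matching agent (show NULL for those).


LEFT JOIN keeps every row from tickets (the left table); where agent_id has no match in agents, the agent columns become NULL. Walk through each ticket:
  - ticket 1 (Timeout error): agent_id=1 -> matches Pete
  - ticket 2 (Wrong total): agent_id=2 -> matches Beth
  - ticket 3 (Race condition): agent_id=NULL, no match -> kept with NULL
  - ticket 4 (Broken link): agent_id=2 -> matches Beth
  - ticket 5 (Memory leak): agent_id=1 -> matches Pete
  - ticket 6 (Export error): agent_id=NULL, no match -> kept with NULL
  - ticket 7 (Bad redirect): agent_id=2 -> matches Beth
All 7 rows appear; 2 have NULL agent.

SQL:
SELECT a.title, b.name AS agent
FROM tickets a
LEFT JOIN agents b ON a.agent_id = b.id

Result:
title          | agent
---------------+------
Timeout error  | Pete 
Wrong total    | Beth 
Race condition | NULL 
Broken link    | Beth 
Memory leak    | Pete 
Export error   | NULL 
Bad redirect   | Beth 


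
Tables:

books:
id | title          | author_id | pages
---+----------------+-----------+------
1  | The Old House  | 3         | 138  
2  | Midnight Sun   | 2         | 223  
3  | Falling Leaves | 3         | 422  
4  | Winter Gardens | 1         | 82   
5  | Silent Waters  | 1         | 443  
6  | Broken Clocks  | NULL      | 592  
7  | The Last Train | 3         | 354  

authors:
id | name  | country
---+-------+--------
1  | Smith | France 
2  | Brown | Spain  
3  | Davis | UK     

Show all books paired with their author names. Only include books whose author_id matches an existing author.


INNER JOIN keeps only books rows whose author_id matches an id in authors. Walk through each book:
  - book 1 (The Old House): author_id=3 -> matches Davis
  - book 2 (Midnight Sun): author_id=2 -> matches Brown
  - book 3 (Falling Leaves): author_id=3 -> matches Davis
  - book 4 (Winter Gardens): author_id=1 -> matches Smith
  - book 5 (Silent Waters): author_id=1 -> matches Smith
  - book 6 (Broken Clocks): author_id=NULL, no match -> dropped
  - book 7 (The Last Train): author_id=3 -> matches Davis
So 1 of 7 rows is dropped.

SQL:
SELECT a.title, b.name AS author
FROM books a
INNER JOIN authors b ON a.author_id = b.id

Result:
title          | author
---------------+-------
The Old House  | Davis 
Midnight Sun   | Brown 
Falling Leaves | Davis 
Winter Gardens | Smith 
Silent Waters  | Smith 
The Last Train | Davis 


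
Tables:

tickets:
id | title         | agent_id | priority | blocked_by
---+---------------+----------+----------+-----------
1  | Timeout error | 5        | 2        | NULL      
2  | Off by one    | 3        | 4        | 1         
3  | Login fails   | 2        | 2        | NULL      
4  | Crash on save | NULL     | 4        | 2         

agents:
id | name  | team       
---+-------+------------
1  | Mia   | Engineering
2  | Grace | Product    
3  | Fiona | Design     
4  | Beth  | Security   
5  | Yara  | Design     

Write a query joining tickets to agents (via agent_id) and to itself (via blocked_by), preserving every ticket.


Two LEFT JOINs from the same base table tickets: one to agents via agent_id, one to tickets itself via blocked_by. Both are LEFT so every ticket is preserved.
Match against agents:
  - ticket 1 (Timeout error): agent_id=5 -> matches Yara
  - ticket 2 (Off by one): agent_id=3 -> matches Fiona
  - ticket 3 (Login fails): agent_id=2 -> matches Grace
  - ticket 4 (Crash on save): agent_id=NULL, no match -> kept with NULL
Match against tickets (self):
  - ticket 1 (Timeout error): blocked_by=NULL -> NULL
  - ticket 2 (Off by one): blocked_by=1 -> Timeout error
  - ticket 3 (Login fails): blocked_by=NULL -> NULL
  - ticket 4 (Crash on save): blocked_by=2 -> Off by one

SQL:
SELECT a.title, b.name AS agent, c.title AS blocked_by
FROM tickets a
LEFT JOIN agents b ON a.agent_id = b.id
LEFT JOIN tickets c ON a.blocked_by = c.id

Result:
title         | agent | blocked_by   
--------------+-------+--------------
Timeout error | Yara  | NULL         
Off by one    | Fiona | Timeout error
Login fails   | Grace | NULL         
Crash on save | NULL  | Off by one   


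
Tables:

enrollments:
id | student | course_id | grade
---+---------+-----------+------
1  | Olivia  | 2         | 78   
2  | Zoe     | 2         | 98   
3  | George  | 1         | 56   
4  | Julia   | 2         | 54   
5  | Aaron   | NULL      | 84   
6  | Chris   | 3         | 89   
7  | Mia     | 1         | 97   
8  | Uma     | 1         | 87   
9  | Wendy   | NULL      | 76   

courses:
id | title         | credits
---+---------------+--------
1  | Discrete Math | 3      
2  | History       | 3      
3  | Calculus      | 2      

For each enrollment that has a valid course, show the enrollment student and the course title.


INNER JOIN keeps only enrollments rows whose course_id matches an id in courses. Walk through each enrollment:
  - enrollment 1 (Olivia): course_id=2 -> matches History
  - enrollment 2 (Zoe): course_id=2 -> matches History
  - enrollment 3 (George): course_id=1 -> matches Discrete Math
  - enrollment 4 (Julia): course_id=2 -> matches History
  - enrollment 5 (Aaron): course_id=NULL, no match -> dropped
  - enrollment 6 (Chris): course_id=3 -> matches Calculus
  - enrollment 7 (Mia): course_id=1 -> matches Discrete Math
  - enrollment 8 (Uma): course_id=1 -> matches Discrete Math
  - enrollment 9 (Wendy): course_id=NULL, no match -> dropped
So 2 of 9 rows are dropped.

SQL:
SELECT a.student, b.title AS course
FROM enrollments a
INNER JOIN courses b ON a.course_id = b.id

Result:
student | course       
--------+--------------
Olivia  | History      
Zoe     | History      
George  | Discrete Math
Julia   | History      
Chris   | Calculus     
Mia     | Discrete Math
Uma     | Discrete Math


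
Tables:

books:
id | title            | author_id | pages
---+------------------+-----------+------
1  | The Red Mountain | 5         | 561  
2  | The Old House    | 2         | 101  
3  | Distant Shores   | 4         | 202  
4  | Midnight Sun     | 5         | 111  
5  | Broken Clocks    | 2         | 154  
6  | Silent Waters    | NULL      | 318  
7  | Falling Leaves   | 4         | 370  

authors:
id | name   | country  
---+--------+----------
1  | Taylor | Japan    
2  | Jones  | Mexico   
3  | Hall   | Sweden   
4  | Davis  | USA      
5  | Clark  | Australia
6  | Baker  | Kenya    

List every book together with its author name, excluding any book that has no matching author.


INNER JOIN keeps only books rows whose author_id matches an id in authors. Walk through each book:
  - book 1 (The Red Mountain): author_id=5 -> matches Clark
  - book 2 (The Old House): author_id=2 -> matches Jones
  - book 3 (Distant Shores): author_id=4 -> matches Davis
  - book 4 (Midnight Sun): author_id=5 -> matches Clark
  - book 5 (Broken Clocks): author_id=2 -> matches Jones
  - book 6 (Silent Waters): author_id=NULL, no match -> dropped
  - book 7 (Falling Leaves): author_id=4 -> matches Davis
So 1 of 7 rows is dropped.

SQL:
SELECT a.title, b.name AS author
FROM books a
INNER JOIN authors b ON a.author_id = b.id

Result:
title            | author
-----------------+-------
The Red Mountain | Clark 
The Old House    | Jones 
Distant Shores   | Davis 
Midnight Sun     | Clark 
Broken Clocks    | Jones 
Falling Leaves   | Davis 


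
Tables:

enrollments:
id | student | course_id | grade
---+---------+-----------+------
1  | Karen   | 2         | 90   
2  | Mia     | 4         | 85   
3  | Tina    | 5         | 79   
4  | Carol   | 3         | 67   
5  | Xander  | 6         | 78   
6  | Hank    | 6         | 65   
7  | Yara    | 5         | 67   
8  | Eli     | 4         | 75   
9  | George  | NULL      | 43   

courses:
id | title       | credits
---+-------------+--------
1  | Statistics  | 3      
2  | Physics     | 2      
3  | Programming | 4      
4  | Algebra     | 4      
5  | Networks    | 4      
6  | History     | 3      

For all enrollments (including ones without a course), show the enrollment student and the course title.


LEFT JOIN keeps every row from enrollments (the left table); where course_id has no match in courses, the course columns become NULL. Walk through each enrollment:
  - enrollment 1 (Karen): course_id=2 -> matches Physics
  - enrollment 2 (Mia): course_id=4 -> matches Algebra
  - enrollment 3 (Tina): course_id=5 -> matches Networks
  - enrollment 4 (Carol): course_id=3 -> matches Programming
  - enrollment 5 (Xander): course_id=6 -> matches History
  - enrollment 6 (Hank): course_id=6 -> matches History
  - enrollment 7 (Yara): course_id=5 -> matches Networks
  - enrollment 8 (Eli): course_id=4 -> matches Algebra
  - enrollment 9 (George): course_id=NULL, no match -> kept with NULL
All 9 rows appear; 1 has NULL course.

SQL:
SELECT a.student, b.title AS course
FROM enrollments a
LEFT JOIN courses b ON a.course_id = b.id

Result:
student | course     
--------+------------
Karen   | Physics    
Mia     | Algebra    
Tina    | Networks   
Carol   | Programming
Xander  | History    
Hank    | History    
Yara    | Networks   
Eli     | Algebra    
George  | NULL       


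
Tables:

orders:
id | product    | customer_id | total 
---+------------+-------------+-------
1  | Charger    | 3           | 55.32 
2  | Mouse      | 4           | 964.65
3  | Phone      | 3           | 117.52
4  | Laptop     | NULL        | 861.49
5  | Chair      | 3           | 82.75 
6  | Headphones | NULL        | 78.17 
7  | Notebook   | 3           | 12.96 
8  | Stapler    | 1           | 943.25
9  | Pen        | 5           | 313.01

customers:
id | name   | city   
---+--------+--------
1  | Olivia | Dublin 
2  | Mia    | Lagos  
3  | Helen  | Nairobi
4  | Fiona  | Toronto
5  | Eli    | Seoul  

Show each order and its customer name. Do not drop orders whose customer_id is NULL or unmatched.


LEFT JOIN keeps every row from orders (the left table); where customer_id has no match in customers, the customer columns become NULL. Walk through each order:
  - order 1 (Charger): customer_id=3 -> matches Helen
  - order 2 (Mouse): customer_id=4 -> matches Fiona
  - order 3 (Phone): customer_id=3 -> matches Helen
  - order 4 (Laptop): customer_id=NULL, no match -> kept with NULL
  - order 5 (Chair): customer_id=3 -> matches Helen
  - order 6 (Headphones): customer_id=NULL, no match -> kept with NULL
  - order 7 (Notebook): customer_id=3 -> matches Helen
  - order 8 (Stapler): customer_id=1 -> matches Olivia
  - order 9 (Pen): customer_id=5 -> matches Eli
All 9 rows appear; 2 have NULL customer.

SQL:
SELECT a.product, b.name AS customer
FROM orders a
LEFT JOIN customers b ON a.customer_id = b.id

Result:
product    | customer
-----------+---------
Charger    | Helen   
Mouse      | Fiona   
Phone      | Helen   
Laptop     | NULL    
Chair      | Helen   
Headphones | NULL    
Notebook   | Helen   
Stapler    | Olivia  
Pen        | Eli     


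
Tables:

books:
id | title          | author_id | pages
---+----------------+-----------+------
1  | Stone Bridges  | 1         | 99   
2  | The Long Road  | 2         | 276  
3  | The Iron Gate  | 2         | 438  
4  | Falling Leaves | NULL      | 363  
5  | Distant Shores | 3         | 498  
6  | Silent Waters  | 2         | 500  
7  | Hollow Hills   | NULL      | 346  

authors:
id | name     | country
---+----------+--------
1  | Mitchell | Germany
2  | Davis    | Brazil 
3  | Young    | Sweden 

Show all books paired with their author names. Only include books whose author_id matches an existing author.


INNER JOIN keeps only books rows whose author_id matches an id in authors. Walk through each book:
  - book 1 (Stone Bridges): author_id=1 -> matches Mitchell
  - book 2 (The Long Road): author_id=2 -> matches Davis
  - book 3 (The Iron Gate): author_id=2 -> matches Davis
  - book 4 (Falling Leaves): author_id=NULL, no match -> dropped
  - book 5 (Distant Shores): author_id=3 -> matches Young
  - book 6 (Silent Waters): author_id=2 -> matches Davis
  - book 7 (Hollow Hills): author_id=NULL, no match -> dropped
So 2 of 7 rows are dropped.

SQL:
SELECT a.title, b.name AS author
FROM books a
INNER JOIN authors b ON a.author_id = b.id

Result:
title          | author  
---------------+---------
Stone Bridges  | Mitchell
The Long Road  | Davis   
The Iron Gate  | Davis   
Distant Shores | Young   
Silent Waters  | Davis   


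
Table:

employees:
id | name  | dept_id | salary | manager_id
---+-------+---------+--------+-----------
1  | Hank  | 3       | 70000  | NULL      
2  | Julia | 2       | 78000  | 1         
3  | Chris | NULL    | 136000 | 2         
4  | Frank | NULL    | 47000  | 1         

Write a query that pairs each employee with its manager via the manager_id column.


This is a self-join: employees is joined to a second copy of itself, matching each row's manager_id to another row's id. Use LEFT JOIN so rows with manager_id=NULL are kept.
  - employee 1 (Hank): manager_id=NULL -> NULL
  - employee 2 (Julia): manager_id=1 -> Hank
  - employee 3 (Chris): manager_id=2 -> Julia
  - employee 4 (Frank): manager_id=1 -> Hank

SQL:
SELECT a.name AS item, b.name AS manager
FROM employees a
LEFT JOIN employees b ON a.manager_id = b.id

Result:
item  | manager
------+--------
Hank  | NULL   
Julia | Hank   
Chris | Julia  
Frank | Hank   


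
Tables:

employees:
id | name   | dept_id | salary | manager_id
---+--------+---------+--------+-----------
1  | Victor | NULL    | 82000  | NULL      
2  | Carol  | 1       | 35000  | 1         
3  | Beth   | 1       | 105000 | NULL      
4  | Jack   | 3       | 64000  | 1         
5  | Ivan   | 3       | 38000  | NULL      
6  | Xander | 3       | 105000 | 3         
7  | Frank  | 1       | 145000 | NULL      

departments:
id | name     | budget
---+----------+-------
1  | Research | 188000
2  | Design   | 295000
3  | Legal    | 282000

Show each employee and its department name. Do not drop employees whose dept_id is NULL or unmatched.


LEFT JOIN keeps every row from employees (the left table); where dept_id has no match in departments, the department columns become NULL. Walk through each employee:
  - employee 1 (Victor): dept_id=NULL, no match -> kept with NULL
  - employee 2 (Carol): dept_id=1 -> matches Research
  - employee 3 (Beth): dept_id=1 -> matches Research
  - employee 4 (Jack): dept_id=3 -> matches Legal
  - employee 5 (Ivan): dept_id=3 -> matches Legal
  - employee 6 (Xander): dept_id=3 -> matches Legal
  - employee 7 (Frank): dept_id=1 -> matches Research
All 7 rows appear; 1 has NULL department.

SQL:
SELECT a.name, b.name AS department
FROM employees a
LEFT JOIN departments b ON a.dept_id = b.id

Result:
name   | department
-------+-----------
Victor | NULL      
Carol  | Research  
Beth   | Research  
Jack   | Legal     
Ivan   | Legal     
Xander | Legal     
Frank  | Research  


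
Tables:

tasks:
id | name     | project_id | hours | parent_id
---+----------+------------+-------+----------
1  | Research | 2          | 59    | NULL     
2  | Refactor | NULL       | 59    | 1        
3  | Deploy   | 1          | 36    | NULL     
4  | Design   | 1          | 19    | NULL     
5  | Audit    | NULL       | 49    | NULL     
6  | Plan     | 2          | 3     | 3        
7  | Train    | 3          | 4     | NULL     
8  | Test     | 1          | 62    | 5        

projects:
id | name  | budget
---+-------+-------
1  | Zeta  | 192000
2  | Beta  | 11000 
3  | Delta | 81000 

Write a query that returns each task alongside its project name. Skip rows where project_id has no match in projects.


INNER JOIN keeps only tasks rows whose project_id matches an id in projects. Walk through each task:
  - task 1 (Research): project_id=2 -> matches Beta
  - task 2 (Refactor): project_id=NULL, no match -> dropped
  - task 3 (Deploy): project_id=1 -> matches Zeta
  - task 4 (Design): project_id=1 -> matches Zeta
  - task 5 (Audit): project_id=NULL, no match -> dropped
  - task 6 (Plan): project_id=2 -> matches Beta
  - task 7 (Train): project_id=3 -> matches Delta
  - task 8 (Test): project_id=1 -> matches Zeta
So 2 of 8 rows are dropped.

SQL:
SELECT a.name, b.name AS project
FROM tasks a
INNER JOIN projects b ON a.project_id = b.id

Result:
name     | project
---------+--------
Research | Beta   
Deploy   | Zeta   
Design   | Zeta   
Plan     | Beta   
Train    | Delta  
Test     | Zeta   


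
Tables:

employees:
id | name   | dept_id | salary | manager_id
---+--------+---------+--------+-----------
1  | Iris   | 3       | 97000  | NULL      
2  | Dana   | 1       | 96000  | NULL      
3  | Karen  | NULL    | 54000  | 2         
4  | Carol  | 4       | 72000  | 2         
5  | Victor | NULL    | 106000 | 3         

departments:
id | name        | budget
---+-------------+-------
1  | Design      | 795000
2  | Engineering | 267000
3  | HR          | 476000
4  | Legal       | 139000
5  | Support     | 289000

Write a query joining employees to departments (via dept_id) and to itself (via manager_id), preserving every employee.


Two LEFT JOINs from the same base table employees: one to departments via dept_id, one to employees itself via manager_id. Both are LEFT so every employee is preserved.
Match against departments:
  - employee 1 (Iris): dept_id=3 -> matches HR
  - employee 2 (Dana): dept_id=1 -> matches Design
  - employee 3 (Karen): dept_id=NULL, no match -> kept with NULL
  - employee 4 (Carol): dept_id=4 -> matches Legal
  - employee 5 (Victor): dept_id=NULL, no match -> kept with NULL
Match against employees (self):
  - employee 1 (Iris): manager_id=NULL -> NULL
  - employee 2 (Dana): manager_id=NULL -> NULL
  - employee 3 (Karen): manager_id=2 -> Dana
  - employee 4 (Carol): manager_id=2 -> Dana
  - employee 5 (Victor): manager_id=3 -> Karen

SQL:
SELECT a.name, b.name AS department, c.name AS manager
FROM employees a
LEFT JOIN departments b ON a.dept_id = b.id
LEFT JOIN employees c ON a.manager_id = c.id

Result:
name   | department | manager
-------+------------+--------
Iris   | HR         | NULL   
Dana   | Design     | NULL   
Karen  | NULL       | Dana   
Carol  | Legal      | Dana   
Victor | NULL       | Karen  


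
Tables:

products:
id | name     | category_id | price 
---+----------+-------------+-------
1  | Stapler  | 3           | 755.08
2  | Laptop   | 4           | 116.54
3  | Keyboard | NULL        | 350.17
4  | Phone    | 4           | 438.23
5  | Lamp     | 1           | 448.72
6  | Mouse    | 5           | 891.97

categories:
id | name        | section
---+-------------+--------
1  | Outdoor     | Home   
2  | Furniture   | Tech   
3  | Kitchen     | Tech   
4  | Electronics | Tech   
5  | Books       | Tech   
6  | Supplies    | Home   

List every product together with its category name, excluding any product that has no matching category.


INNER JOIN keeps only products rows whose category_id matches an id in categories. Walk through each product:
  - product 1 (Stapler): category_id=3 -> matches Kitchen
  - product 2 (Laptop): category_id=4 -> matches Electronics
  - product 3 (Keyboard): category_id=NULL, no match -> dropped
  - product 4 (Phone): category_id=4 -> matches Electronics
  - product 5 (Lamp): category_id=1 -> matches Outdoor
  - product 6 (Mouse): category_id=5 -> matches Books
So 1 of 6 rows is dropped.

SQL:
SELECT a.name, b.name AS category
FROM products a
INNER JOIN categories b ON a.category_id = b.id

Result:
name    | category   
--------+------------
Stapler | Kitchen    
Laptop  | Electronics
Phone   | Electronics
Lamp    | Outdoor    
Mouse   | Books      


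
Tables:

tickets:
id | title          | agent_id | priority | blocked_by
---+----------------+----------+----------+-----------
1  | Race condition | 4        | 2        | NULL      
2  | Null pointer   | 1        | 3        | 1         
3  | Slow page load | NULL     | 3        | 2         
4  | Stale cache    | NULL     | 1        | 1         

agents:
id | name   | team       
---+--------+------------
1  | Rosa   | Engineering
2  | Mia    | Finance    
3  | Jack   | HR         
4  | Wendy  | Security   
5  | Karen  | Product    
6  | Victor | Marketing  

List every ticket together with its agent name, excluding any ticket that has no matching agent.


INNER JOIN keeps only tickets rows whose agent_id matches an id in agents. Walk through each ticket:
  - ticket 1 (Race condition): agent_id=4 -> matches Wendy
  - ticket 2 (Null pointer): agent_id=1 -> matches Rosa
  - ticket 3 (Slow page load): agent_id=NULL, no match -> dropped
  - ticket 4 (Stale cache): agent_id=NULL, no match -> dropped
So 2 of 4 rows are dropped.

SQL:
SELECT a.title, b.name AS agent
FROM tickets a
INNER JOIN agents b ON a.agent_id = b.id

Result:
title          | agent
---------------+------
Race condition | Wendy
Null pointer   | Rosa 


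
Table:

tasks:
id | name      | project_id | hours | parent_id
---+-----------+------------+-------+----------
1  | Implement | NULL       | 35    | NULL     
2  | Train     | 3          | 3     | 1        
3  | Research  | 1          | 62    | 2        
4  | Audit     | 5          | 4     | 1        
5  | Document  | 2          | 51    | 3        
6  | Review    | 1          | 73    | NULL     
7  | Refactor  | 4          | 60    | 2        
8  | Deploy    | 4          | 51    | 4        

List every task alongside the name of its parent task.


This is a self-join: tasks is joined to a second copy of itself, matching each row's parent_id to another row's id. Use LEFT JOIN so rows with parent_id=NULL are kept.
  - task 1 (Implement): parent_id=NULL -> NULL
  - task 2 (Train): parent_id=1 -> Implement
  - task 3 (Research): parent_id=2 -> Train
  - task 4 (Audit): parent_id=1 -> Implement
  - task 5 (Document): parent_id=3 -> Research
  - task 6 (Review): parent_id=NULL -> NULL
  - task 7 (Refactor): parent_id=2 -> Train
  - task 8 (Deploy): parent_id=4 -> Audit

SQL:
SELECT a.name AS item, b.name AS parent
FROM tasks a
LEFT JOIN tasks b ON a.parent_id = b.id

Result:
item      | parent   
----------+----------
Implement | NULL     
Train     | Implement
Research  | Train    
Audit     | Implement
Document  | Research 
Review    | NULL     
Refactor  | Train    
Deploy    | Audit    


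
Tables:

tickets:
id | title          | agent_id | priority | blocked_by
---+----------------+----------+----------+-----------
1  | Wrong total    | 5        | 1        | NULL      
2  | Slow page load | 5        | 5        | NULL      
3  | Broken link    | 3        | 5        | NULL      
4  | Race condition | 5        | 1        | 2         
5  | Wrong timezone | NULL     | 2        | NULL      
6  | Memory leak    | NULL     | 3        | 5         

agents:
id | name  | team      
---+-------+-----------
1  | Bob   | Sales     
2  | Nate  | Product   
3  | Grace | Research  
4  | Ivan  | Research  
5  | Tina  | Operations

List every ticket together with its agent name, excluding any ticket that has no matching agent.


INNER JOIN keeps only tickets rows whose agent_id matches an id in agents. Walk through each ticket:
  - ticket 1 (Wrong total): agent_id=5 -> matches Tina
  - ticket 2 (Slow page load): agent_id=5 -> matches Tina
  - ticket 3 (Broken link): agent_id=3 -> matches Grace
  - ticket 4 (Race condition): agent_id=5 -> matches Tina
  - ticket 5 (Wrong timezone): agent_id=NULL, no match -> dropped
  - ticket 6 (Memory leak): agent_id=NULL, no match -> dropped
So 2 of 6 rows are dropped.

SQL:
SELECT a.title, b.name AS agent
FROM tickets a
INNER JOIN agents b ON a.agent_id = b.id

Result:
title          | agent
---------------+------
Wrong total    | Tina 
Slow page load | Tina 
Broken link    | Grace
Race condition | Tina 


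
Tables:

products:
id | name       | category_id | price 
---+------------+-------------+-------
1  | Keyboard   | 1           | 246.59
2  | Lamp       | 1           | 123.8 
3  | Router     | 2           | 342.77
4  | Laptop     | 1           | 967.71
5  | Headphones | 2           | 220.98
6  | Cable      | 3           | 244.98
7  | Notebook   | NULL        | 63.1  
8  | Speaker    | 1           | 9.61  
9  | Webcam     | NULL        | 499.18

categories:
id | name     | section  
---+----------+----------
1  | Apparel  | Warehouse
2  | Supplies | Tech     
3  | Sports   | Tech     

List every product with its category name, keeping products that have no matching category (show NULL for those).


LEFT JOIN keeps every row from products (the left table); where category_id has no match in categories, the category columns become NULL. Walk through each product:
  - product 1 (Keyboard): category_id=1 -> matches Apparel
  - product 2 (Lamp): category_id=1 -> matches Apparel
  - product 3 (Router): category_id=2 -> matches Supplies
  - product 4 (Laptop): category_id=1 -> matches Apparel
  - product 5 (Headphones): category_id=2 -> matches Supplies
  - product 6 (Cable): category_id=3 -> matches Sports
  - product 7 (Notebook): category_id=NULL, no match -> kept with NULL
  - product 8 (Speaker): category_id=1 -> matches Apparel
  - product 9 (Webcam): category_id=NULL, no match -> kept with NULL
All 9 rows appear; 2 have NULL category.

SQL:
SELECT a.name, b.name AS category
FROM products a
LEFT JOIN categories b ON a.category_id = b.id

Result:
name       | category
-----------+---------
Keyboard   | Apparel 
Lamp       | Apparel 
Router     | Supplies
Laptop     | Apparel 
Headphones | Supplies
Cable      | Sports  
Notebook   | NULL    
Speaker    | Apparel 
Webcam     | NULL    


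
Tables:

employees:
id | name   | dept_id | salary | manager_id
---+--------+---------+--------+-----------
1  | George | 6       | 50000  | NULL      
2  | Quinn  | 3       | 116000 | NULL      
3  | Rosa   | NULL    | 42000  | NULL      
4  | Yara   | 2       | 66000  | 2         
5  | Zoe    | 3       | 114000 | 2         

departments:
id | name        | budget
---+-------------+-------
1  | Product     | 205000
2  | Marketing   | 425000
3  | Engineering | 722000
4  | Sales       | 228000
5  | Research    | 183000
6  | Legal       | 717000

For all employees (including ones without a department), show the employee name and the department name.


LEFT JOIN keeps every row from employees (the left table); where dept_id has no match in departments, the department columns become NULL. Walk through each employee:
  - employee 1 (George): dept_id=6 -> matches Legal
  - employee 2 (Quinn): dept_id=3 -> matches Engineering
  - employee 3 (Rosa): dept_id=NULL, no match -> kept with NULL
  - employee 4 (Yara): dept_id=2 -> matches Marketing
  - employee 5 (Zoe): dept_id=3 -> matches Engineering
All 5 rows appear; 1 has NULL department.

SQL:
SELECT a.name, b.name AS department
FROM employees a
LEFT JOIN departments b ON a.dept_id = b.id

Result:
name   | department 
-------+------------
George | Legal      
Quinn  | Engineering
Rosa   | NULL       
Yara   | Marketing  
Zoe    | Engineering


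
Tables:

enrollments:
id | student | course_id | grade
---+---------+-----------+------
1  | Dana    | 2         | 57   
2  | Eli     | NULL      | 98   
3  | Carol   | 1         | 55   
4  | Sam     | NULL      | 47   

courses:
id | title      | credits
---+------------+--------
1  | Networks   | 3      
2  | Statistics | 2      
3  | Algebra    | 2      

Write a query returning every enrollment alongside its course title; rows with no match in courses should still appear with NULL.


LEFT JOIN keeps every row from enrollments (the left table); where course_id has no match in courses, the course columns become NULL. Walk through each enrollment:
  - enrollment 1 (Dana): course_id=2 -> matches Statistics
  - enrollment 2 (Eli): course_id=NULL, no match -> kept with NULL
  - enrollment 3 (Carol): course_id=1 -> matches Networks
  - enrollment 4 (Sam): course_id=NULL, no match -> kept with NULL
All 4 rows appear; 2 have NULL course.

SQL:
SELECT a.student, b.title AS course
FROM enrollments a
LEFT JOIN courses b ON a.course_id = b.id

Result:
student | course    
--------+-----------
Dana    | Statistics
Eli     | NULL      
Carol   | Networks  
Sam     | NULL      


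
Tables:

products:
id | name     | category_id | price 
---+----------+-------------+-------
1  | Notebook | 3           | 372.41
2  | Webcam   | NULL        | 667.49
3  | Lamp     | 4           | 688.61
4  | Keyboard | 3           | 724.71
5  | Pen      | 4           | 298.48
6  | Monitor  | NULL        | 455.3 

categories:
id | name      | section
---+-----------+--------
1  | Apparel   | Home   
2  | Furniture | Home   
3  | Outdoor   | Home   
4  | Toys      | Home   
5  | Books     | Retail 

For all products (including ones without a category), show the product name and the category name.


LEFT JOIN keeps every row from products (the left table); where category_id has no match in categories, the category columns become NULL. Walk through each product:
  - product 1 (Notebook): category_id=3 -> matches Outdoor
  - product 2 (Webcam): category_id=NULL, no match -> kept with NULL
  - product 3 (Lamp): category_id=4 -> matches Toys
  - product 4 (Keyboard): category_id=3 -> matches Outdoor
  - product 5 (Pen): category_id=4 -> matches Toys
  - product 6 (Monitor): category_id=NULL, no match -> kept with NULL
All 6 rows appear; 2 have NULL category.

SQL:
SELECT a.name, b.name AS category
FROM products a
LEFT JOIN categories b ON a.category_id = b.id

Result:
name     | category
---------+---------
Notebook | Outdoor 
Webcam   | NULL    
Lamp     | Toys    
Keyboard | Outdoor 
Pen      | Toys    
Monitor  | NULL    


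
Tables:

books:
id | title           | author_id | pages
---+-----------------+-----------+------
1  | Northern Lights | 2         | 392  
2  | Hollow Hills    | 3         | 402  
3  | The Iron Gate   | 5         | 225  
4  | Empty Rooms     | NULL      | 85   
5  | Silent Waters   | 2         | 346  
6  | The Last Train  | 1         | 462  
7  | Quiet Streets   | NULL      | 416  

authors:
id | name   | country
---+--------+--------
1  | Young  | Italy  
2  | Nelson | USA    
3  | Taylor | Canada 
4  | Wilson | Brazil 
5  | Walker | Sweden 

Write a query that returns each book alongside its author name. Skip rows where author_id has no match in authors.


INNER JOIN keeps only books rows whose author_id matches an id in authors. Walk through each book:
  - book 1 (Northern Lights): author_id=2 -> matches Nelson
  - book 2 (Hollow Hills): author_id=3 -> matches Taylor
  - book 3 (The Iron Gate): author_id=5 -> matches Walker
  - book 4 (Empty Rooms): author_id=NULL, no match -> dropped
  - book 5 (Silent Waters): author_id=2 -> matches Nelson
  - book 6 (The Last Train): author_id=1 -> matches Young
  - book 7 (Quiet Streets): author_id=NULL, no match -> dropped
So 2 of 7 rows are dropped.

SQL:
SELECT a.title, b.name AS author
FROM books a
INNER JOIN authors b ON a.author_id = b.id

Result:
title           | author
----------------+-------
Northern Lights | Nelson
Hollow Hills    | Taylor
The Iron Gate   | Walker
Silent Waters   | Nelson
The Last Train  | Young 


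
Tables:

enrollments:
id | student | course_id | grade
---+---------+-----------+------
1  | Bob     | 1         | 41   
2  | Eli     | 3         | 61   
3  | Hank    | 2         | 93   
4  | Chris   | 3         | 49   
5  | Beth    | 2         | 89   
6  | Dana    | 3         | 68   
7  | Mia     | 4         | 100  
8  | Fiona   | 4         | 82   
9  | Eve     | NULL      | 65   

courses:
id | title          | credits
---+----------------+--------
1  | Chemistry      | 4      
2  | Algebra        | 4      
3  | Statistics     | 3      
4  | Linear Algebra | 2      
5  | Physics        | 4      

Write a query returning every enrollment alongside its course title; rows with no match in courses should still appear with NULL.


LEFT JOIN keeps every row from enrollments (the left table); where course_id has no match in courses, the course columns become NULL. Walk through each enrollment:
  - enrollment 1 (Bob): course_id=1 -> matches Chemistry
  - enrollment 2 (Eli): course_id=3 -> matches Statistics
  - enrollment 3 (Hank): course_id=2 -> matches Algebra
  - enrollment 4 (Chris): course_id=3 -> matches Statistics
  - enrollment 5 (Beth): course_id=2 -> matches Algebra
  - enrollment 6 (Dana): course_id=3 -> matches Statistics
  - enrollment 7 (Mia): course_id=4 -> matches Linear Algebra
  - enrollment 8 (Fiona): course_id=4 -> matches Linear Algebra
  - enrollment 9 (Eve): course_id=NULL, no match -> kept with NULL
All 9 rows appear; 1 has NULL course.

SQL:
SELECT a.student, b.title AS course
FROM enrollments a
LEFT JOIN courses b ON a.course_id = b.id

Result:
student | course        
--------+---------------
Bob     | Chemistry     
Eli     | Statistics    
Hank    | Algebra       
Chris   | Statistics    
Beth    | Algebra       
Dana    | Statistics    
Mia     | Linear Algebra
Fiona   | Linear Algebra
Eve     | NULL          


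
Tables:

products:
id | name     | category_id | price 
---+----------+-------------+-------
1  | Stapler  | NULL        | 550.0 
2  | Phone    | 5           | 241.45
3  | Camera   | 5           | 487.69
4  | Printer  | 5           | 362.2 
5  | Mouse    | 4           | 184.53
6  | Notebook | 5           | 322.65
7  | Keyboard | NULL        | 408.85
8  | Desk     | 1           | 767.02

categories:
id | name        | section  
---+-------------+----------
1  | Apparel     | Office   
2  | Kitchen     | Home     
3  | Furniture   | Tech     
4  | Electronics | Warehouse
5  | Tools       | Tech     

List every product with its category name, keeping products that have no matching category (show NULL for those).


LEFT JOIN keeps every row from products (the left table); where category_id has no match in categories, the category columns become NULL. Walk through each product:
  - product 1 (Stapler): category_id=NULL, no match -> kept with NULL
  - product 2 (Phone): category_id=5 -> matches Tools
  - product 3 (Camera): category_id=5 -> matches Tools
  - product 4 (Printer): category_id=5 -> matches Tools
  - product 5 (Mouse): category_id=4 -> matches Electronics
  - product 6 (Notebook): category_id=5 -> matches Tools
  - product 7 (Keyboard): category_id=NULL, no match -> kept with NULL
  - product 8 (Desk): category_id=1 -> matches Apparel
All 8 rows appear; 2 have NULL category.

SQL:
SELECT a.name, b.name AS category
FROM products a
LEFT JOIN categories b ON a.category_id = b.id

Result:
name     | category   
---------+------------
Stapler  | NULL       
Phone    | Tools      
Camera   | Tools      
Printer  | Tools      
Mouse    | Electronics
Notebook | Tools      
Keyboard | NULL       
Desk     | Apparel    


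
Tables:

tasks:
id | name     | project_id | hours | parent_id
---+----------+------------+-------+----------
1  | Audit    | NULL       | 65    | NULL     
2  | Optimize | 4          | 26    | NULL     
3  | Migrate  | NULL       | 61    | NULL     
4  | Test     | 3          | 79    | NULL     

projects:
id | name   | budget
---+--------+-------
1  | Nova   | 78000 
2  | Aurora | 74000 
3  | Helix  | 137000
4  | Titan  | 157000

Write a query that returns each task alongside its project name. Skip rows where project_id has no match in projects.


INNER JOIN keeps only tasks rows whose project_id matches an id in projects. Walk through each task:
  - task 1 (Audit): project_id=NULL, no match -> dropped
  - task 2 (Optimize): project_id=4 -> matches Titan
  - task 3 (Migrate): project_id=NULL, no match -> dropped
  - task 4 (Test): project_id=3 -> matches Helix
So 2 of 4 rows are dropped.

SQL:
SELECT a.name, b.name AS project
FROM tasks a
INNER JOIN projects b ON a.project_id = b.id

Result:
name     | project
---------+--------
Optimize | Titan  
Test     | Helix  


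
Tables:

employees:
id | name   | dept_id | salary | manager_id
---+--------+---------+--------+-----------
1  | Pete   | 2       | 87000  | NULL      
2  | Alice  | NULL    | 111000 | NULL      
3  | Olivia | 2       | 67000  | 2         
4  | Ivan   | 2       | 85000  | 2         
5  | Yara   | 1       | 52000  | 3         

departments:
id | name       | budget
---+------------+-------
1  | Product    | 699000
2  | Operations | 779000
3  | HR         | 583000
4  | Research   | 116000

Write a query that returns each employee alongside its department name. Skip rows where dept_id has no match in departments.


INNER JOIN keeps only employees rows whose dept_id matches an id in departments. Walk through each employee:
  - employee 1 (Pete): dept_id=2 -> matches Operations
  - employee 2 (Alice): dept_id=NULL, no match -> dropped
  - employee 3 (Olivia): dept_id=2 -> matches Operations
  - employee 4 (Ivan): dept_id=2 -> matches Operations
  - employee 5 (Yara): dept_id=1 -> matches Product
So 1 of 5 rows is dropped.

SQL:
SELECT a.name, b.name AS department
FROM employees a
INNER JOIN departments b ON a.dept_id = b.id

Result:
name   | department
-------+-----------
Pete   | Operations
Olivia | Operations
Ivan   | Operations
Yara   | Product   


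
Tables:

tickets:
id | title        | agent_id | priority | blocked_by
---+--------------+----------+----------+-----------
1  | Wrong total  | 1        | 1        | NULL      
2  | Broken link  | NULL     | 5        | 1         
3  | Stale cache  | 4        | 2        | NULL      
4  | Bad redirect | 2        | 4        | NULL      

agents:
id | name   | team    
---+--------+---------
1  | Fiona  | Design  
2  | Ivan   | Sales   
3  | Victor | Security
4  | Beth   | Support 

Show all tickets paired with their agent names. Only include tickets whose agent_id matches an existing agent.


INNER JOIN keeps only tickets rows whose agent_id matches an id in agents. Walk through each ticket:
  - ticket 1 (Wrong total): agent_id=1 -> matches Fiona
  - ticket 2 (Broken link): agent_id=NULL, no match -> dropped
  - ticket 3 (Stale cache): agent_id=4 -> matches Beth
  - ticket 4 (Bad redirect): agent_id=2 -> matches Ivan
So 1 of 4 rows is dropped.

SQL:
SELECT a.title, b.name AS agent
FROM tickets a
INNER JOIN agents b ON a.agent_id = b.id

Result:
title        | agent
-------------+------
Wrong total  | Fiona
Stale cache  | Beth 
Bad redirect | Ivan 


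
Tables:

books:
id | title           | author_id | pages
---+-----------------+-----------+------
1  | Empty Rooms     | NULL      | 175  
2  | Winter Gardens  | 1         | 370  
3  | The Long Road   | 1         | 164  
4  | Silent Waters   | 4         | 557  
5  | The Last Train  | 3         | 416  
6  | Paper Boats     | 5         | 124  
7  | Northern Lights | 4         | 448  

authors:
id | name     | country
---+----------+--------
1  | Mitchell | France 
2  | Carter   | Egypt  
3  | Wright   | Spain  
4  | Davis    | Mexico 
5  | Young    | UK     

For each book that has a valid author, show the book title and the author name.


INNER JOIN keeps only books rows whose author_id matches an id in authors. Walk through each book:
  - book 1 (Empty Rooms): author_id=NULL, no match -> dropped
  - book 2 (Winter Gardens): author_id=1 -> matches Mitchell
  - book 3 (The Long Road): author_id=1 -> matches Mitchell
  - book 4 (Silent Waters): author_id=4 -> matches Davis
  - book 5 (The Last Train): author_id=3 -> matches Wright
  - book 6 (Paper Boats): author_id=5 -> matches Young
  - book 7 (Northern Lights): author_id=4 -> matches Davis
So 1 of 7 rows is dropped.

SQL:
SELECT a.title, b.name AS author
FROM books a
INNER JOIN authors b ON a.author_id = b.id

Result:
title           | author  
----------------+---------
Winter Gardens  | Mitchell
The Long Road   | Mitchell
Silent Waters   | Davis   
The Last Train  | Wright  
Paper Boats     | Young   
Northern Lights | Davis   


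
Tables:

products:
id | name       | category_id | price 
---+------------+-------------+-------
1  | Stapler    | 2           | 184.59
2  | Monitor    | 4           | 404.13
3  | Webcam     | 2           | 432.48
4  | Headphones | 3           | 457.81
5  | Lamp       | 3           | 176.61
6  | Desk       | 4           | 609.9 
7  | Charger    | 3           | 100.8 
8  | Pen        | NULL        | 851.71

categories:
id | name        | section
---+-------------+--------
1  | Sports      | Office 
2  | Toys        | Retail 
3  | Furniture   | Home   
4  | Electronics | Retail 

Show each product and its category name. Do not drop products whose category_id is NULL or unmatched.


LEFT JOIN keeps every row from products (the left table); where category_id has no match in categories, the category columns become NULL. Walk through each product:
  - product 1 (Stapler): category_id=2 -> matches Toys
  - product 2 (Monitor): category_id=4 -> matches Electronics
  - product 3 (Webcam): category_id=2 -> matches Toys
  - product 4 (Headphones): category_id=3 -> matches Furniture
  - product 5 (Lamp): category_id=3 -> matches Furniture
  - product 6 (Desk): category_id=4 -> matches Electronics
  - product 7 (Charger): category_id=3 -> matches Furniture
  - product 8 (Pen): category_id=NULL, no match -> kept with NULL
All 8 rows appear; 1 has NULL category.

SQL:
SELECT a.name, b.name AS category
FROM products a
LEFT JOIN categories b ON a.category_id = b.id

Result:
name       | category   
-----------+------------
Stapler    | Toys       
Monitor    | Electronics
Webcam     | Toys       
Headphones | Furniture  
Lamp       | Furniture  
Desk       | Electronics
Charger    | Furniture  
Pen        | NULL       
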